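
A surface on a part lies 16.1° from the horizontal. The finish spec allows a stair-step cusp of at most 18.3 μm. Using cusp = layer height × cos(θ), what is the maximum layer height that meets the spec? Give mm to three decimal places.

t = h_c / cos θ = 0.0183 / 0.9608 = 0.019 mm.

0.019 mm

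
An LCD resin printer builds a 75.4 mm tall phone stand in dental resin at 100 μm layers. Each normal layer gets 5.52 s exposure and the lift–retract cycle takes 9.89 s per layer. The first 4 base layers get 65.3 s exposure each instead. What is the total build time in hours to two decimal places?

Layers = ⌈75.4/0.1⌉ = 754.
Base layers: 4 × (65.3 + 9.89) → 300.76 s.
Normal layers: 750 × (5.52 + 9.89) → 11557.5 s.
Sum: 300.76 + 11557.5 = 11858.26 s → 3.29 hours.

3.29 hours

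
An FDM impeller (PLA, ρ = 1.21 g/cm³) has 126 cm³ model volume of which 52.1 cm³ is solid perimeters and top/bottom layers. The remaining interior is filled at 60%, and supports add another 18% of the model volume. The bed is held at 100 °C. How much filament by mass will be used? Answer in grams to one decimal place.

Infill region = 126 − 52.1 = 73.9 cm³.
Deposited infill = 0.60 × 73.9, so 44.34 cm³.
Support: 0.18 × 126 → 22.68 cm³.
Total printed volume = 52.1 + 44.34 + 22.68, so 119.12 cm³.
Mass = 119.12 × 1.21, so 144.1352 g.

144.1 g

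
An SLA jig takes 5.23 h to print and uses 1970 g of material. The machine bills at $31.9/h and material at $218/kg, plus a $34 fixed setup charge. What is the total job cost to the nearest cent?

$630.30

Time charge = 31.9 × 5.23, so $166.837.
Material cost: 218 × 1970/1000 → $429.46.
Adding setup: 166.837 + 429.46 + 34 → 630.297 ≈ $630.30.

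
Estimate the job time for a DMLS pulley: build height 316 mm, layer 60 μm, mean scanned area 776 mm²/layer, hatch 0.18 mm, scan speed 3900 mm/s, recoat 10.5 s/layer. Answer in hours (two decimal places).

Layer count = ceil(316 / 0.06) = 5267.
Hatch length per layer: 776 / 0.18 → 4311.1 mm.
Laser time per layer: 4311.1 / 3900 → 1.1054 s.
Per-layer time = 1.1054 + 10.5 = 11.6054 s.
Total: 5267 × 11.6054 s = 61125.6418 s → 16.98 hours.

16.98 hours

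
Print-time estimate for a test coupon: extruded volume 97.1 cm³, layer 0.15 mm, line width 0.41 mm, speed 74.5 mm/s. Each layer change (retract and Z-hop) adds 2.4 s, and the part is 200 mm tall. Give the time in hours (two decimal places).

6.78 hours

Bead cross-section: 0.15 × 0.41 → 0.0615 mm².
Toolpath length = 97.1 cm³ / 0.0615 mm² = 97100 / 0.0615 = 1578861.8 mm.
Time extruding: 1578861.8 / 74.5 → 21192.8 s.
Layer count = ceil(200 / 0.15) = 1334.
Non-print overhead = 1334 × 2.4 = 3201.6 s.
Total = 21192.8 + 3201.6 = 24394.4 s = 6.78 hours.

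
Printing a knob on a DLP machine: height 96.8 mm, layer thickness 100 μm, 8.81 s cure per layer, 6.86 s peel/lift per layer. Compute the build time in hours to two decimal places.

4.21 hours

Layer count = ceil(96.8 / 0.1) = 968.
Each layer takes = 8.81 + 6.86 = 15.67 s.
Total = 968 × 15.67 = 15168.56 s = 4.21 hours.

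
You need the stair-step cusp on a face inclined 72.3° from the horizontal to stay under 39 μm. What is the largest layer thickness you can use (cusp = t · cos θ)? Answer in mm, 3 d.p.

0.128 mm

cos(72.3°) = 0.3040; t_max = 0.039/0.3040 = 0.128 mm.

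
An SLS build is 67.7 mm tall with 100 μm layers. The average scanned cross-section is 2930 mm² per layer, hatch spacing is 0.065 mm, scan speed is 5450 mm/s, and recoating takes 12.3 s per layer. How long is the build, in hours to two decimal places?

3.87 hours

Layer count = ceil(67.7 / 0.1) = 677.
Scan path per layer = 2930 / 0.065, so 45076.9 mm.
Per-layer scan time = 45076.9 / 5450, so 8.271 s.
Time per layer = 8.271 + 12.3 = 20.571 s.
677 layers × 20.571 s/layer = 13926.567 s, i.e. 3.87 hours.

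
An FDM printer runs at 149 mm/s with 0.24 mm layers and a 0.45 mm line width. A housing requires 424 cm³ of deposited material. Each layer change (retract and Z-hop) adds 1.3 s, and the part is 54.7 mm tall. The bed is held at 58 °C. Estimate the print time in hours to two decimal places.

Bead cross-section = 0.24 × 0.45 = 0.108 mm².
Toolpath length = 424 cm³ / 0.108 mm² = 424000 / 0.108 = 3925925.9 mm.
Extrusion time = 3925925.9 / 149, so 26348.5 s.
Layers = ⌈54.7/0.24⌉ = 228.
Layer-change overhead: 228 × 1.3 → 296.4 s.
Altogether 26348.5 + 296.4 = 26644.9 s, i.e. 7.40 hours.

7.40 hours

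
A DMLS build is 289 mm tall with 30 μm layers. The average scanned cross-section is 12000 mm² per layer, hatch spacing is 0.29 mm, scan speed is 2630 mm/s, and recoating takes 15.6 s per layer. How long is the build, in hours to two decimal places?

83.85 hours

Layer count = ceil(289 / 0.03) = 9634.
Hatch length per layer = 12000 / 0.29, so 41379.3 mm.
Scan time per layer: 41379.3 / 2630 → 15.7336 s.
Per-layer time = 15.7336 + 15.6, so 31.3336 s.
Build time = 9634 × 31.3336 = 301867.9024 s = 83.85 hours.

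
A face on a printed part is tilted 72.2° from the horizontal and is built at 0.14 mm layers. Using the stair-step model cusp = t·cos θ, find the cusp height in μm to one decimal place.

cos(72.2°) = 0.3057, so cusp = 0.14 × 0.3057 = 0.042798 mm → 42.8 μm.

42.8 μm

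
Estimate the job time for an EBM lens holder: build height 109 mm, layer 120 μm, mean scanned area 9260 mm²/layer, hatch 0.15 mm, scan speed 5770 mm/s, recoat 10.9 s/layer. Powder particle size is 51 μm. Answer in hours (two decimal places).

Layer count = ceil(109 / 0.12) = 909.
Hatch length per layer = 9260 / 0.15, so 61733.3 mm.
Per-layer scan time = 61733.3 / 5770, so 10.699 s.
Layer cycle: 10.699 + 10.9 → 21.599 s.
909 layers × 21.599 s/layer = 19633.491 s, i.e. 5.45 hours.

5.45 hours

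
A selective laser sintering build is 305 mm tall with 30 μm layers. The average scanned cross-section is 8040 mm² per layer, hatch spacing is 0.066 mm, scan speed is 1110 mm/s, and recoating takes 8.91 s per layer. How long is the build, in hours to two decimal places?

Number of layers: 305 / 0.03 → 10167 (rounded up).
Scan path per layer = 8040 / 0.066 = 121818.2 mm.
Per-layer scan time = 121818.2 / 1110 = 109.7461 s.
Layer cycle = 109.7461 + 8.91, so 118.6561 s.
Build time = 10167 × 118.6561 = 1206376.5687 s = 335.10 hours.

335.10 hours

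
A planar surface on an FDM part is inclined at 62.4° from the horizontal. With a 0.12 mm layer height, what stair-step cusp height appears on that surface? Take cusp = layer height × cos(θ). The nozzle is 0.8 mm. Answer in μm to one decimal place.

h_c = t·cos θ = 0.12 × 0.4633 = 0.055596 mm (55.6 μm).

55.6 μm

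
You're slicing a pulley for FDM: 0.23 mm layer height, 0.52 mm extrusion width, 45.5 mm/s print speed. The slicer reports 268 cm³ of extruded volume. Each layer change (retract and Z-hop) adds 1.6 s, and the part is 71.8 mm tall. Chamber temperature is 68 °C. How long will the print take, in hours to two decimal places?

Extrusion cross-section = 0.23 × 0.52 = 0.1196 mm².
Total extruded path = 268000/0.1196 = 2240802.7 mm.
Extrusion time: 2240802.7 / 45.5 → 49248.4 s.
Layers = ⌈71.8/0.23⌉ = 313.
Z-hop total = 313 × 1.6, so 500.8 s.
Altogether 49248.4 + 500.8 = 49749.2 s, i.e. 13.82 hours.

13.82 hours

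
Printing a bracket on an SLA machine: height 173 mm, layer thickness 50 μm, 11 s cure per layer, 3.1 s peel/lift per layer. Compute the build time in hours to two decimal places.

Layer count = ceil(173 / 0.05) = 3460.
Per-layer time = 11 + 3.1, so 14.1 s.
Total = 3460 × 14.1 = 48786 s = 13.55 hours.

13.55 hours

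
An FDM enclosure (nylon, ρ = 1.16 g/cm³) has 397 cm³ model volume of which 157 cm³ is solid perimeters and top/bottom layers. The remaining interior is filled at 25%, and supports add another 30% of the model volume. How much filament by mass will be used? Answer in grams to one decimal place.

389.9 g

Infill region: 397 − 157 → 240 cm³.
Infill deposited = 0.25 × 240, so 60 cm³.
Support = 0.30 × 397, so 119.1 cm³.
Deposited volume = 157 + 60 + 119.1 = 336.1 cm³.
Mass: 336.1 × 1.16 → 389.876 g.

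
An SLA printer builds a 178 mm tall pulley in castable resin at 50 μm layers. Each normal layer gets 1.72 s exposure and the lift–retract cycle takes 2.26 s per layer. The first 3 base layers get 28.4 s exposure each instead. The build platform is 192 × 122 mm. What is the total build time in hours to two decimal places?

Number of layers: 178 / 0.05 → 3560 (rounded up).
Burn-in layers: 3 × (28.4 + 2.26) → 91.98 s.
Remaining layers = 3557 × (1.72 + 2.26) = 14156.86 s.
Sum: 91.98 + 14156.86 = 14248.84 s → 3.96 hours.

3.96 hours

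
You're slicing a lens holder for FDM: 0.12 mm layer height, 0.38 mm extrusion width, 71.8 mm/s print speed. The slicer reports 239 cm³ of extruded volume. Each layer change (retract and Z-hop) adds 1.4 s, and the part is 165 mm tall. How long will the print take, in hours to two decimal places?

20.81 hours

Line area: 0.12 × 0.38 → 0.0456 mm².
Path length: 239000 mm³ / 0.0456 mm² → 5241228.1 mm.
Print-move time = 5241228.1 / 71.8, so 72997.6 s.
Layer count = ceil(165 / 0.12) = 1375.
Layer-change overhead = 1375 × 1.4 = 1925 s.
Total = 72997.6 + 1925 = 74922.6 s = 20.81 hours.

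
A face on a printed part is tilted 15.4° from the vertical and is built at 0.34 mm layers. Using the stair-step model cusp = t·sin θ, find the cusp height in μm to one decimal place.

90.3 μm

Cusp = layer height × sin(15.4°) = 0.34 × 0.2656 = 0.090304 mm = 90.3 μm.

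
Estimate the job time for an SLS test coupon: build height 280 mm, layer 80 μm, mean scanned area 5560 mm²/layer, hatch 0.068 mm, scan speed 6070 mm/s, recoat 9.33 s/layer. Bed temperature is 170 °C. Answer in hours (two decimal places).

Layers = ⌈280/0.08⌉ = 3500.
Scan path per layer: 5560 / 0.068 → 81764.7 mm.
Laser time per layer: 81764.7 / 6070 → 13.4703 s.
Time per layer = 13.4703 + 9.33 = 22.8003 s.
3500 layers × 22.8003 s/layer = 79801.05 s, i.e. 22.17 hours.

22.17 hours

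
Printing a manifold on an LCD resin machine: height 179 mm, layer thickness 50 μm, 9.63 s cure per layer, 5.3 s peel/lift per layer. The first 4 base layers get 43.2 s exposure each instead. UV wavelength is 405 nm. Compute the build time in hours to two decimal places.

14.88 hours

Layer count = ceil(179 / 0.05) = 3580.
Bottom layers = 4 × (43.2 + 5.3) = 194 s.
Remaining layers: 3576 × (9.63 + 5.3) → 53389.68 s.
Sum: 194 + 53389.68 = 53583.68 s → 14.88 hours.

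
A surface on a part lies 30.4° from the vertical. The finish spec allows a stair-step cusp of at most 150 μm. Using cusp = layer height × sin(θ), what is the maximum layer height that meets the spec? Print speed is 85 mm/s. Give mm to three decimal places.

sin(30.4°) = 0.5060; t_max = 0.15/0.5060 = 0.296 mm.

0.296 mm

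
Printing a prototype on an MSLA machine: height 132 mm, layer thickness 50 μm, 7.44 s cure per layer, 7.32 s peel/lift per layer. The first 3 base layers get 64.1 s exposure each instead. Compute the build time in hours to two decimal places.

10.87 hours

Layers = ⌈132/0.05⌉ = 2640.
Bottom layers = 3 × (64.1 + 7.32) = 214.26 s.
Remaining layers = 2637 × (7.44 + 7.32) = 38922.12 s.
Sum: 214.26 + 38922.12 = 39136.38 s → 10.87 hours.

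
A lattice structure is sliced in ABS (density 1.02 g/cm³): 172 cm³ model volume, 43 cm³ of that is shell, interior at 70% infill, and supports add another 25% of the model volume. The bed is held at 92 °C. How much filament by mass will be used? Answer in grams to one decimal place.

Volume inside the shell: 172 − 43 → 129 cm³.
Infill deposited = 0.70 × 129 = 90.3 cm³.
Support = 0.25 × 172, so 43 cm³.
Total printed volume = 43 + 90.3 + 43 = 176.3 cm³.
Mass: 176.3 × 1.02 → 179.826 g.

179.8 g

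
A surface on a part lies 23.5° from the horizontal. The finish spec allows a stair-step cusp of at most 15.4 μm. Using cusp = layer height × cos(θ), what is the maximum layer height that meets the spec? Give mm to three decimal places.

cos(23.5°) = 0.9171; t_max = 0.0154/0.9171 = 0.017 mm.

0.017 mm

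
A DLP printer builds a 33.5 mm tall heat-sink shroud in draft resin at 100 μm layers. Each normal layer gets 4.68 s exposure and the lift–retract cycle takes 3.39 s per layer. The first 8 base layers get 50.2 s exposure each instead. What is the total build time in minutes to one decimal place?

51.1 minutes

Layers = ⌈33.5/0.1⌉ = 335.
Burn-in layers = 8 × (50.2 + 3.39) = 428.72 s.
Normal layers: 327 × (4.68 + 3.39) → 2638.89 s.
Total = 428.72 + 2638.89 = 3067.61 s = 51.1 minutes.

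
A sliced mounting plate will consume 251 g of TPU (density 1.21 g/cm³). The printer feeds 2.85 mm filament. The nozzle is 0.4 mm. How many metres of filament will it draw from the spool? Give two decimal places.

Volume = 251 g / 1.21 g·cm⁻³ = 207.438 cm³ = 207438 mm³.
A = π r² = π × 1.425² = 6.3794 mm².
Length = 207438 / 6.3794 = 32516.85 mm = 32.52 m.

32.52 m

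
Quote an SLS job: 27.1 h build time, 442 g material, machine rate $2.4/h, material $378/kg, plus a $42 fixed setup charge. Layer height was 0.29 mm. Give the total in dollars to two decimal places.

Time charge: 2.4 × 27.1 → $65.04.
Feedstock cost = 378 × 442/1000 = $167.076.
Total = 65.04 + 167.076 + 42 = 274.116 ≈ $274.12.

$274.12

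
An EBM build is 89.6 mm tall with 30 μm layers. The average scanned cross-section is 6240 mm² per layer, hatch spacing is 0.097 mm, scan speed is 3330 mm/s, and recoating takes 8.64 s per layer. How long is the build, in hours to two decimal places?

Layer count = ceil(89.6 / 0.03) = 2987.
Scan path per layer = 6240 / 0.097, so 64329.9 mm.
Beam time per layer = 64329.9 / 3330, so 19.3183 s.
Per-layer time = 19.3183 + 8.64, so 27.9583 s.
Total: 2987 × 27.9583 s = 83511.4421 s → 23.20 hours.

23.20 hours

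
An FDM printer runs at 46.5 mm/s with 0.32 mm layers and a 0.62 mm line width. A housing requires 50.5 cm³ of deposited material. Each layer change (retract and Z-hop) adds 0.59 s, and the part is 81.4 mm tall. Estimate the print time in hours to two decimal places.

1.56 hours

Extrusion cross-section: 0.32 × 0.62 → 0.1984 mm².
Path length: 50500 mm³ / 0.1984 mm² → 254536.3 mm.
Time extruding = 254536.3 / 46.5 = 5473.9 s.
Layer count = ceil(81.4 / 0.32) = 255.
Non-print overhead = 255 × 0.59 = 150.45 s.
Altogether 5473.9 + 150.45 = 5624.35 s, i.e. 1.56 hours.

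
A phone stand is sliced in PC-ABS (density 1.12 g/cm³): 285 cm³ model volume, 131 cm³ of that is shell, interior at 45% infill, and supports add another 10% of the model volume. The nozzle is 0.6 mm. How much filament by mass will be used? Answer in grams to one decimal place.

256.3 g

Infill region = 285 − 131 = 154 cm³.
Infill volume = 0.45 × 154, so 69.3 cm³.
Support = 0.10 × 285 = 28.5 cm³.
Total printed volume = 131 + 69.3 + 28.5, so 228.8 cm³.
Mass: 228.8 × 1.12 → 256.256 g.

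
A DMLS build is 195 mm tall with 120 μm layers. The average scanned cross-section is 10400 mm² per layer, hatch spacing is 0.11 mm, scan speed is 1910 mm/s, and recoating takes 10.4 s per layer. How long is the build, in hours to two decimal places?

27.04 hours

Layers = ⌈195/0.12⌉ = 1625.
Scan path per layer = 10400 / 0.11 = 94545.5 mm.
Laser time per layer = 94545.5 / 1910 = 49.5003 s.
Time per layer: 49.5003 + 10.4 → 59.9003 s.
Build time = 1625 × 59.9003 = 97337.9875 s = 27.04 hours.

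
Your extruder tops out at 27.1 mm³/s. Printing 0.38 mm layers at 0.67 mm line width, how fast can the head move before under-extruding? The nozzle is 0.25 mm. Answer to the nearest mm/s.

A: 0.38 × 0.67 → 0.2546 mm².
v_max = Q/A = 27.1/0.2546 = 106.44 mm/s → 106 mm/s.

106 mm/s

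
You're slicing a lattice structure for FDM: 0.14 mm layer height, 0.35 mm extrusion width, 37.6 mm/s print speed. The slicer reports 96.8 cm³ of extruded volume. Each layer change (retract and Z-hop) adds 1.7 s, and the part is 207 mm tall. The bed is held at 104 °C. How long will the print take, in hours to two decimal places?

15.29 hours

Line area: 0.14 × 0.35 → 0.049 mm².
Toolpath length = 96.8 cm³ / 0.049 mm² = 96800 / 0.049 = 1975510.2 mm.
Extrusion time = 1975510.2 / 37.6 = 52540.2 s.
Layer count = ceil(207 / 0.14) = 1479.
Non-print overhead = 1479 × 1.7 = 2514.3 s.
Altogether 52540.2 + 2514.3 = 55054.5 s, i.e. 15.29 hours.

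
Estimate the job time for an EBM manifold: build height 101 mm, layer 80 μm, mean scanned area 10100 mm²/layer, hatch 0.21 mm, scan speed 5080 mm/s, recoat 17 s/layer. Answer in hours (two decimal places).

9.29 hours

Layer count = ceil(101 / 0.08) = 1263.
Hatch length per layer: 10100 / 0.21 → 48095.2 mm.
Beam time per layer = 48095.2 / 5080 = 9.4676 s.
Time per layer = 9.4676 + 17, so 26.4676 s.
Total: 1263 × 26.4676 s = 33428.5788 s → 9.29 hours.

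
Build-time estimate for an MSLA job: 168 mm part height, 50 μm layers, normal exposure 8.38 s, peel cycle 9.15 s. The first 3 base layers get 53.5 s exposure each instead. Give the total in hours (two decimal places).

Layers = ⌈168/0.05⌉ = 3360.
Base layers = 3 × (53.5 + 9.15) = 187.95 s.
Normal layers = 3357 × (8.38 + 9.15), so 58848.21 s.
Sum: 187.95 + 58848.21 = 59036.16 s → 16.40 hours.

16.40 hours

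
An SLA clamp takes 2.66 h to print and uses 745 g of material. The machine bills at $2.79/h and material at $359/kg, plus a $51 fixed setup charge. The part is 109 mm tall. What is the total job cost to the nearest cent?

Machine-time cost = 2.79 × 2.66 = $7.4214.
Feedstock cost = 359 × 745/1000 = $267.455.
Adding setup: 7.4214 + 267.455 + 51 → 325.8764 ≈ $325.88.

$325.88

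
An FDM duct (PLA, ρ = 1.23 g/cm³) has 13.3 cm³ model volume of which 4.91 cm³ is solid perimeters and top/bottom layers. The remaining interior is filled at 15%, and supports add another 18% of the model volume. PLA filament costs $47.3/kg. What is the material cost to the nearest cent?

$0.50

Volume inside the shell = 13.3 − 4.91 = 8.39 cm³.
Deposited infill = 0.15 × 8.39 = 1.2585 cm³.
Support = 0.18 × 13.3, so 2.394 cm³.
Total extruded = 4.91 + 1.2585 + 2.394, so 8.5625 cm³.
Mass: 8.5625 × 1.23 → 10.531875 g.
Cost = 10.531875 g / 1000 × $47.3/kg = $0.50.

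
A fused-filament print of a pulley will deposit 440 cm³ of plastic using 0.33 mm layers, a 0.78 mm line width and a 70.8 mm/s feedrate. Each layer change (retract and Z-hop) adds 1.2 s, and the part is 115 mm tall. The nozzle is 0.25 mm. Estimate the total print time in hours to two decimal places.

6.82 hours

Extrusion cross-section = 0.33 × 0.78, so 0.2574 mm².
Total extruded path = 440000/0.2574 = 1709401.7 mm.
Time extruding = 1709401.7 / 70.8, so 24144.1 s.
Layer count = ceil(115 / 0.33) = 349.
Layer-change overhead = 349 × 1.2, so 418.8 s.
Altogether 24144.1 + 418.8 = 24562.9 s, i.e. 6.82 hours.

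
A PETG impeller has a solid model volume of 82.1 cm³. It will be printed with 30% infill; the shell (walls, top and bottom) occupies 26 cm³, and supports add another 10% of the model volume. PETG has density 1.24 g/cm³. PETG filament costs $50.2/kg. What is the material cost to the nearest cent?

Volume inside the shell = 82.1 − 26 = 56.1 cm³.
Infill volume = 0.30 × 56.1 = 16.83 cm³.
Support = 0.10 × 82.1, so 8.21 cm³.
Deposited volume = 26 + 16.83 + 8.21 = 51.04 cm³.
Mass: 51.04 × 1.24 → 63.2896 g.
Cost = 63.2896 g / 1000 × $50.2/kg = $3.18.

$3.18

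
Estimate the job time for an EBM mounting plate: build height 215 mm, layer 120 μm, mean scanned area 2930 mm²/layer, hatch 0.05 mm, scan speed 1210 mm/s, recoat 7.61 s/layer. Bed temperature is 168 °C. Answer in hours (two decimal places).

27.90 hours

Number of layers: 215 / 0.12 → 1792 (rounded up).
Scan path per layer = 2930 / 0.05 = 58600 mm.
Scan time per layer: 58600 / 1210 → 48.4298 s.
Time per layer = 48.4298 + 7.61, so 56.0398 s.
Build time = 1792 × 56.0398 = 100423.3216 s = 27.90 hours.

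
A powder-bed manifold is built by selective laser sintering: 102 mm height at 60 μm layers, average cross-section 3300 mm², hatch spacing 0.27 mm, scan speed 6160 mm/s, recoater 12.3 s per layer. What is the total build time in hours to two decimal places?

6.75 hours

Layers = ⌈102/0.06⌉ = 1700.
Per-layer scan distance: 3300 / 0.27 → 12222.2 mm.
Laser time per layer = 12222.2 / 6160, so 1.9841 s.
Layer cycle = 1.9841 + 12.3 = 14.2841 s.
1700 layers × 14.2841 s/layer = 24282.97 s, i.e. 6.75 hours.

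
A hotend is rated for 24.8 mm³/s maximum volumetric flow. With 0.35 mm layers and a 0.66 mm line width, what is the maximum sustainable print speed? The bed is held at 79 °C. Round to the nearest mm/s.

A = 0.35 × 0.66 = 0.231 mm².
v_max = Q/A = 24.8/0.231 = 107.36 mm/s → 107 mm/s.

107 mm/s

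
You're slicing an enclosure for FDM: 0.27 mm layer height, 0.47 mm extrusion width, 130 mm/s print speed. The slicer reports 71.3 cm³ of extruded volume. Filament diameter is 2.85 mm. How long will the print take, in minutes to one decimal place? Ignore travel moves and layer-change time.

Extrusion cross-section = 0.27 × 0.47, so 0.1269 mm².
Toolpath length = 71.3 cm³ / 0.1269 mm² = 71300 / 0.1269 = 561859.7 mm.
Extrusion time: 561859.7 / 130 → 4322 s.
Converting: 4322 s = 72.0 minutes.

72.0 minutes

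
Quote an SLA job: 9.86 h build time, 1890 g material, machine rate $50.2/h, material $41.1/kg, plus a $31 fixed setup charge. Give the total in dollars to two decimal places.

Machine cost = 50.2 × 9.86 = $494.972.
Material cost = 41.1 × 1890/1000, so $77.679.
Total = 494.972 + 77.679 + 31 = 603.651 ≈ $603.65.

$603.65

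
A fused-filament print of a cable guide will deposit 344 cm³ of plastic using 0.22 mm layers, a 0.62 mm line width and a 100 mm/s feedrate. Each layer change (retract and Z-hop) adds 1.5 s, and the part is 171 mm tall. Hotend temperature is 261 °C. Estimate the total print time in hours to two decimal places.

7.33 hours

Bead cross-section = 0.22 × 0.62 = 0.1364 mm².
Toolpath length = 344 cm³ / 0.1364 mm² = 344000 / 0.1364 = 2521994.1 mm.
Time extruding = 2521994.1 / 100, so 25219.9 s.
Number of layers: 171 / 0.22 → 778 (rounded up).
Layer-change overhead = 778 × 1.5, so 1167 s.
Total = 25219.9 + 1167 = 26386.9 s = 7.33 hours.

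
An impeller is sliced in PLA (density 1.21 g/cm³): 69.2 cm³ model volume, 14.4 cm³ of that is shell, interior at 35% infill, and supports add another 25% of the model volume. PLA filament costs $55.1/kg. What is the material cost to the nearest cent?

$3.39

Interior volume = 69.2 − 14.4, so 54.8 cm³.
Infill deposited = 0.35 × 54.8, so 19.18 cm³.
Support: 0.25 × 69.2 → 17.3 cm³.
Deposited volume: 14.4 + 19.18 + 17.3 → 50.88 cm³.
Mass = 50.88 × 1.21, so 61.5648 g.
Cost = 61.5648 g / 1000 × $55.1/kg = $3.39.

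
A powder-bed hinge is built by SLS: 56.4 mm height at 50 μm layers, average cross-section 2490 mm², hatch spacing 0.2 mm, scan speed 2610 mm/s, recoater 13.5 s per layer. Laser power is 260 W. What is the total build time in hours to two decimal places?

5.72 hours

Layers = ⌈56.4/0.05⌉ = 1128.
Scan path per layer: 2490 / 0.2 → 12450 mm.
Per-layer scan time = 12450 / 2610 = 4.7701 s.
Time per layer = 4.7701 + 13.5, so 18.2701 s.
Build time = 1128 × 18.2701 = 20608.6728 s = 5.72 hours.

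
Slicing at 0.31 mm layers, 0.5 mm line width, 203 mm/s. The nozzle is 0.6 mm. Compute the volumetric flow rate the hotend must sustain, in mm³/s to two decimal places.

31.47

Bead cross-section = 0.31 × 0.5, so 0.155 mm².
Q = v·A = 203 × 0.155 = 31.47 mm³/s.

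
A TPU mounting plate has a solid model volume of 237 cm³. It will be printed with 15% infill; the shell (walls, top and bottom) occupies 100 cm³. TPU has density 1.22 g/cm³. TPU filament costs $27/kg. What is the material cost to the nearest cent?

Volume inside the shell: 237 − 100 → 137 cm³.
Deposited infill = 0.15 × 137, so 20.55 cm³.
Deposited volume = 100 + 20.55, so 120.55 cm³.
Mass = 120.55 × 1.22, so 147.071 g.
At $27/kg: 147.071/1000 × 27 = $3.97.

$3.97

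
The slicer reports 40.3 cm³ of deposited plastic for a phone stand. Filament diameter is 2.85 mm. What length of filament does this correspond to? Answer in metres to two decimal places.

Filament cross-section = π × (2.85/2)² = 6.3794 mm².
L = 40300 mm³ / 6.3794 mm² = 6317.21 mm, i.e. 6.32 m.

6.32 m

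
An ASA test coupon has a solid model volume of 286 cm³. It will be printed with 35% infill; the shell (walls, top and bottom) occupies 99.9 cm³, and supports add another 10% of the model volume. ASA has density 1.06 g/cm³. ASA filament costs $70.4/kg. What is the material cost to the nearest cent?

$14.45

Volume inside the shell = 286 − 99.9 = 186.1 cm³.
Infill deposited: 0.35 × 186.1 → 65.135 cm³.
Support = 0.10 × 286, so 28.6 cm³.
Total printed volume = 99.9 + 65.135 + 28.6, so 193.635 cm³.
Mass = 193.635 × 1.06 = 205.2531 g.
At $70.4/kg: 205.2531/1000 × 70.4 = $14.45.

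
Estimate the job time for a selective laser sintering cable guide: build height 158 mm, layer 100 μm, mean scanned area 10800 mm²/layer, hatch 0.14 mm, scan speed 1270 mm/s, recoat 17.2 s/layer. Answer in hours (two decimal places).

Layer count = ceil(158 / 0.1) = 1580.
Per-layer scan distance = 10800 / 0.14 = 77142.9 mm.
Per-layer scan time = 77142.9 / 1270 = 60.7424 s.
Time per layer = 60.7424 + 17.2 = 77.9424 s.
1580 layers × 77.9424 s/layer = 123148.992 s, i.e. 34.21 hours.

34.21 hours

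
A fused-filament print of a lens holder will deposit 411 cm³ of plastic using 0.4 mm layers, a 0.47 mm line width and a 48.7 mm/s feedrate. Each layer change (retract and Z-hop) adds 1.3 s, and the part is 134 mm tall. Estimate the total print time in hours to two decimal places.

Line area = 0.4 × 0.47 = 0.188 mm².
Total extruded path = 411000/0.188 = 2186170.2 mm.
Extrusion time = 2186170.2 / 48.7 = 44890.6 s.
Layers = ⌈134/0.4⌉ = 335.
Z-hop total = 335 × 1.3, so 435.5 s.
Total = 44890.6 + 435.5 = 45326.1 s = 12.59 hours.

12.59 hours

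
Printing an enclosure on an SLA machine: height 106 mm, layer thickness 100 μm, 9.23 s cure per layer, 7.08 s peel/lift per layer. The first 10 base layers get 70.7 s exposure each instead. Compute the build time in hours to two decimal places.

Layers = ⌈106/0.1⌉ = 1060.
Burn-in layers = 10 × (70.7 + 7.08), so 777.8 s.
Remaining layers: 1050 × (9.23 + 7.08) → 17125.5 s.
Sum: 777.8 + 17125.5 = 17903.3 s → 4.97 hours.

4.97 hours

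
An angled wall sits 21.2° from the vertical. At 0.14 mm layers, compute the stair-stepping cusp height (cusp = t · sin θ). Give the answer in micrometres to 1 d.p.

Cusp = layer height × sin(21.2°) = 0.14 × 0.3616 = 0.050624 mm = 50.6 μm.

50.6 μm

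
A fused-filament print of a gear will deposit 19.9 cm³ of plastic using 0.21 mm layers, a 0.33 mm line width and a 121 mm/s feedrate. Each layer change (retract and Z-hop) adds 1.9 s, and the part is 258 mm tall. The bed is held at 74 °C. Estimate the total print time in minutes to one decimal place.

Line area = 0.21 × 0.33, so 0.0693 mm².
Toolpath length = 19.9 cm³ / 0.0693 mm² = 19900 / 0.0693 = 287157.3 mm.
Extrusion time = 287157.3 / 121, so 2373.2 s.
Layer count = ceil(258 / 0.21) = 1229.
Non-print overhead = 1229 × 1.9 = 2335.1 s.
Altogether 2373.2 + 2335.1 = 4708.3 s, i.e. 78.5 minutes.

78.5 minutes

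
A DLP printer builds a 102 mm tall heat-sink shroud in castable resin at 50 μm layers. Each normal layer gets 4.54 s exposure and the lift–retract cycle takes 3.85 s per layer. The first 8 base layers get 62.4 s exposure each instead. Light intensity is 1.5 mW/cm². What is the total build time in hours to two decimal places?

4.88 hours

Layer count = ceil(102 / 0.05) = 2040.
Burn-in layers = 8 × (62.4 + 3.85), so 530 s.
Regular layers: 2032 × (4.54 + 3.85) → 17048.48 s.
Total = 530 + 17048.48 = 17578.48 s = 4.88 hours.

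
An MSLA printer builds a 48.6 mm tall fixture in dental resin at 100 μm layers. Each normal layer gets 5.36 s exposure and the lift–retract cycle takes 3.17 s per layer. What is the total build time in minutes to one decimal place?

Number of layers: 48.6 / 0.1 → 486 (rounded up).
Cycle time = 5.36 + 3.17, so 8.53 s.
Build time: 486 × 8.53 s = 4145.58 s, i.e. 69.1 minutes.

69.1 minutes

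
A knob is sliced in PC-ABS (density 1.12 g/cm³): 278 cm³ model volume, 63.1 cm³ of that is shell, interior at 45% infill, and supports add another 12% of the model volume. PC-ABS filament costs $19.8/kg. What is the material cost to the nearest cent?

$4.28

Interior volume = 278 − 63.1, so 214.9 cm³.
Infill deposited = 0.45 × 214.9 = 96.705 cm³.
Support: 0.12 × 278 → 33.36 cm³.
Deposited volume: 63.1 + 96.705 + 33.36 → 193.165 cm³.
Mass = 193.165 × 1.12, so 216.3448 g.
Cost = 216.3448 g / 1000 × $19.8/kg = $4.28.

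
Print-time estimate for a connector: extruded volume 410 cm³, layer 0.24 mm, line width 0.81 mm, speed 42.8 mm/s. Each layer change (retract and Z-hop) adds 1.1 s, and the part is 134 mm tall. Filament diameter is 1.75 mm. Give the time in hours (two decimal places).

Bead cross-section = 0.24 × 0.81 = 0.1944 mm².
Total extruded path = 410000/0.1944 = 2109053.5 mm.
Extrusion time = 2109053.5 / 42.8 = 49277 s.
Layers = ⌈134/0.24⌉ = 559.
Non-print overhead: 559 × 1.1 → 614.9 s.
Altogether 49277 + 614.9 = 49891.9 s, i.e. 13.86 hours.

13.86 hours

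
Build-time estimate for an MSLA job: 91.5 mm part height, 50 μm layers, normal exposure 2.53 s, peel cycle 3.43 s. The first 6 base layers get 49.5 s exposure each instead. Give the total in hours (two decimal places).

Number of layers: 91.5 / 0.05 → 1830 (rounded up).
Burn-in layers = 6 × (49.5 + 3.43) = 317.58 s.
Remaining layers = 1824 × (2.53 + 3.43) = 10871.04 s.
Sum: 317.58 + 10871.04 = 11188.62 s → 3.11 hours.

3.11 hours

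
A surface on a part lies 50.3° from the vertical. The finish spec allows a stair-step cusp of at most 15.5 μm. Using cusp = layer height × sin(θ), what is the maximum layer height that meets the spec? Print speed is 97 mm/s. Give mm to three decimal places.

0.020 mm

Layer height = cusp / sin(50.3°) = 0.0155 / 0.7694 = 0.020 mm.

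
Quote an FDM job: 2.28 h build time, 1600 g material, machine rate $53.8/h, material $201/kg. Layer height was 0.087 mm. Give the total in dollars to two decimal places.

$444.26

Machine cost = 53.8 × 2.28 = $122.664.
Material cost = 201 × 1600/1000, so $321.60.
Total = 122.664 + 321.60 = 444.264 ≈ $444.26.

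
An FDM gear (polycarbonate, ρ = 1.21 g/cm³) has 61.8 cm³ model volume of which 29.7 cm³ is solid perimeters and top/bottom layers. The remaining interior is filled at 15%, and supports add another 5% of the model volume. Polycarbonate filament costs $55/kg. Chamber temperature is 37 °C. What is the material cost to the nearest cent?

$2.50

Interior volume: 61.8 − 29.7 → 32.1 cm³.
Deposited infill: 0.15 × 32.1 → 4.815 cm³.
Support = 0.05 × 61.8, so 3.09 cm³.
Total printed volume: 29.7 + 4.815 + 3.09 → 37.605 cm³.
Mass = 37.605 × 1.21, so 45.50205 g.
Cost = 45.50205 g / 1000 × $55/kg = $2.50.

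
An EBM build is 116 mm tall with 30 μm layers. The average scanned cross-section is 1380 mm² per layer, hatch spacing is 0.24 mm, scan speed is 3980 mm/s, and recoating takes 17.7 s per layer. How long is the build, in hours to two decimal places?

Layer count = ceil(116 / 0.03) = 3867.
Hatch length per layer = 1380 / 0.24 = 5750 mm.
Per-layer scan time = 5750 / 3980, so 1.4447 s.
Layer cycle: 1.4447 + 17.7 → 19.1447 s.
Build time = 3867 × 19.1447 = 74032.5549 s = 20.56 hours.

20.56 hours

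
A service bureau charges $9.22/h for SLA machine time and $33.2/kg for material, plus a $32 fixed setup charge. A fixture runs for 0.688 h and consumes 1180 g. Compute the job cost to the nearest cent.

$77.52

Machine cost: 9.22 × 0.688 → $6.34336.
Material cost = 33.2 × 1180/1000, so $39.176.
Adding setup: 6.34336 + 39.176 + 32 → 77.51936 ≈ $77.52.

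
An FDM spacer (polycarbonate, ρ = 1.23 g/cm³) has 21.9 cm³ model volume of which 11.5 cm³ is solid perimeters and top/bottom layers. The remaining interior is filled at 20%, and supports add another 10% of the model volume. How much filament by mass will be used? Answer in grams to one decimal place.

Volume inside the shell = 21.9 − 11.5 = 10.4 cm³.
Deposited infill = 0.20 × 10.4, so 2.08 cm³.
Support = 0.10 × 21.9 = 2.19 cm³.
Total extruded = 11.5 + 2.08 + 2.19 = 15.77 cm³.
Mass: 15.77 × 1.23 → 19.3971 g.

19.4 g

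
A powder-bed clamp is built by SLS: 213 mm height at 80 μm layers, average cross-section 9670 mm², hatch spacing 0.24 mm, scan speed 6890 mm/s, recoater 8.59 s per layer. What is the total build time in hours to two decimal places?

Layer count = ceil(213 / 0.08) = 2663.
Scan path per layer = 9670 / 0.24, so 40291.7 mm.
Laser time per layer: 40291.7 / 6890 → 5.8479 s.
Layer cycle = 5.8479 + 8.59 = 14.4379 s.
Build time = 2663 × 14.4379 = 38448.1277 s = 10.68 hours.

10.68 hours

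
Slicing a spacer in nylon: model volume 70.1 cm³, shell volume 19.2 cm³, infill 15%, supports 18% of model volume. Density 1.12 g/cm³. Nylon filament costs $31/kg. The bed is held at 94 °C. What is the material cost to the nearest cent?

Volume inside the shell: 70.1 − 19.2 → 50.9 cm³.
Deposited infill = 0.15 × 50.9, so 7.635 cm³.
Support = 0.18 × 70.1, so 12.618 cm³.
Total extruded = 19.2 + 7.635 + 12.618 = 39.453 cm³.
Mass = 39.453 × 1.12 = 44.18736 g.
Cost = 44.18736 g / 1000 × $31/kg = $1.37.

$1.37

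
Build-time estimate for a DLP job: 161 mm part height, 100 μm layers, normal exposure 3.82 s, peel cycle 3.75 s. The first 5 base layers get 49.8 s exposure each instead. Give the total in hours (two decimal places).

3.45 hours

Layer count = ceil(161 / 0.1) = 1610.
Bottom layers: 5 × (49.8 + 3.75) → 267.75 s.
Normal layers = 1605 × (3.82 + 3.75) = 12149.85 s.
Total = 267.75 + 12149.85 = 12417.6 s = 3.45 hours.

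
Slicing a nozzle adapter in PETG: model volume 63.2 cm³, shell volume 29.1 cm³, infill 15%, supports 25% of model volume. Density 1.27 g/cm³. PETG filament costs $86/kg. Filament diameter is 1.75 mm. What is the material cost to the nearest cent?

Interior volume = 63.2 − 29.1, so 34.1 cm³.
Infill deposited: 0.15 × 34.1 → 5.115 cm³.
Support = 0.25 × 63.2 = 15.8 cm³.
Total printed volume = 29.1 + 5.115 + 15.8, so 50.015 cm³.
Mass = 50.015 × 1.27 = 63.51905 g.
Cost = 63.51905 g / 1000 × $86/kg = $5.46.

$5.46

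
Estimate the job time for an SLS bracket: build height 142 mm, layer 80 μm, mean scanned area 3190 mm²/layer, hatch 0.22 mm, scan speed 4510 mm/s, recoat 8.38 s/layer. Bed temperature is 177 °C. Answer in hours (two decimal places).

Number of layers: 142 / 0.08 → 1775 (rounded up).
Per-layer scan distance: 3190 / 0.22 → 14500 mm.
Scan time per layer = 14500 / 4510 = 3.2151 s.
Per-layer time: 3.2151 + 8.38 → 11.5951 s.
Total: 1775 × 11.5951 s = 20581.3025 s → 5.72 hours.

5.72 hours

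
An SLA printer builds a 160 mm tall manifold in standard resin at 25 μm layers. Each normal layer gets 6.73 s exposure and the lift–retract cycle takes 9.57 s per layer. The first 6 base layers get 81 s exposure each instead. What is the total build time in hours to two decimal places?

29.10 hours

Layers = ⌈160/0.025⌉ = 6400.
Burn-in layers: 6 × (81 + 9.57) → 543.42 s.
Regular layers = 6394 × (6.73 + 9.57) = 104222.2 s.
Sum: 543.42 + 104222.2 = 104765.62 s → 29.10 hours.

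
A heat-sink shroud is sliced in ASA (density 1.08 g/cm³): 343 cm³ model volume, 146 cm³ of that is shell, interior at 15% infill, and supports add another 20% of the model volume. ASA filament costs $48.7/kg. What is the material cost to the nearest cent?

$12.84

Infill region: 343 − 146 → 197 cm³.
Infill volume = 0.15 × 197, so 29.55 cm³.
Support: 0.20 × 343 → 68.6 cm³.
Deposited volume = 146 + 29.55 + 68.6 = 244.15 cm³.
Mass: 244.15 × 1.08 → 263.682 g.
At $48.7/kg: 263.682/1000 × 48.7 = $12.84.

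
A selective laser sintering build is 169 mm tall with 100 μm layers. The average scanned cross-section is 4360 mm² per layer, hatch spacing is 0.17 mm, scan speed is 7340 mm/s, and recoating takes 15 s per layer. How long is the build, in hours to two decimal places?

Number of layers: 169 / 0.1 → 1690 (rounded up).
Hatch length per layer: 4360 / 0.17 → 25647.1 mm.
Scan time per layer: 25647.1 / 7340 → 3.4942 s.
Per-layer time = 3.4942 + 15 = 18.4942 s.
Total: 1690 × 18.4942 s = 31255.198 s → 8.68 hours.

8.68 hours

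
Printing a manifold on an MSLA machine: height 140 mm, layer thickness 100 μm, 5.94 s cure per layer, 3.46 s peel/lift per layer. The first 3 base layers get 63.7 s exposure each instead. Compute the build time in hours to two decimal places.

Number of layers: 140 / 0.1 → 1400 (rounded up).
Burn-in layers: 3 × (63.7 + 3.46) → 201.48 s.
Regular layers = 1397 × (5.94 + 3.46), so 13131.8 s.
Sum: 201.48 + 13131.8 = 13333.28 s → 3.70 hours.

3.70 hours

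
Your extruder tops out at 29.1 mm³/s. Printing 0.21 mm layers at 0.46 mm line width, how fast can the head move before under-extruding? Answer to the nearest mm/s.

301 mm/s

A = 0.21 × 0.46 = 0.0966 mm².
Max speed = 29.1 / 0.0966 = 301.24 ≈ 301 mm/s.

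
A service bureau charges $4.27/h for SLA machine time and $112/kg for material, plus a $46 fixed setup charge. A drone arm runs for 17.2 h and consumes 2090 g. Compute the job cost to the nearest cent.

$353.52

Time charge = 4.27 × 17.2 = $73.444.
Material cost = 112 × 2090/1000, so $234.08.
Total = 73.444 + 234.08 + 46 = 353.524 ≈ $353.52.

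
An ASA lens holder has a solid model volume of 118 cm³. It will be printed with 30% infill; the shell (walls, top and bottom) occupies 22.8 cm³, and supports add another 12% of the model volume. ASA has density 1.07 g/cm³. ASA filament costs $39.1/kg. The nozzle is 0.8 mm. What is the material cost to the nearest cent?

$2.74

Infill region: 118 − 22.8 → 95.2 cm³.
Deposited infill = 0.30 × 95.2 = 28.56 cm³.
Support = 0.12 × 118 = 14.16 cm³.
Total printed volume: 22.8 + 28.56 + 14.16 → 65.52 cm³.
Mass: 65.52 × 1.07 → 70.1064 g.
At $39.1/kg: 70.1064/1000 × 39.1 = $2.74.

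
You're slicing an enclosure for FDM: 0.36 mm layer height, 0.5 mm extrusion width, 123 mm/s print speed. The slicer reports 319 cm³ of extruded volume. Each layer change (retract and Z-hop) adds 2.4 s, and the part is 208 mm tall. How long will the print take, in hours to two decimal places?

Bead cross-section: 0.36 × 0.5 → 0.18 mm².
Toolpath length = 319 cm³ / 0.18 mm² = 319000 / 0.18 = 1772222.2 mm.
Extrusion time = 1772222.2 / 123 = 14408.3 s.
Layers = ⌈208/0.36⌉ = 578.
Non-print overhead: 578 × 2.4 → 1387.2 s.
Altogether 14408.3 + 1387.2 = 15795.5 s, i.e. 4.39 hours.

4.39 hours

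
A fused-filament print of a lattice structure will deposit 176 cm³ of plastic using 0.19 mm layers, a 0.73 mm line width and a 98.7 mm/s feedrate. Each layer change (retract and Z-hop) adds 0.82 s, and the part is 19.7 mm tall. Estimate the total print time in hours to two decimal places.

3.59 hours

Bead cross-section = 0.19 × 0.73 = 0.1387 mm².
Toolpath length = 176 cm³ / 0.1387 mm² = 176000 / 0.1387 = 1268925.7 mm.
Extrusion time: 1268925.7 / 98.7 → 12856.4 s.
Layer count = ceil(19.7 / 0.19) = 104.
Layer-change overhead = 104 × 0.82, so 85.28 s.
Altogether 12856.4 + 85.28 = 12941.68 s, i.e. 3.59 hours.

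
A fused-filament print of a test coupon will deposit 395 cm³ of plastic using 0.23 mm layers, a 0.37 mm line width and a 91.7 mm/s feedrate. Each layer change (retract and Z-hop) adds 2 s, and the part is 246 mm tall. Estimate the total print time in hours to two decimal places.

14.65 hours

Line area = 0.23 × 0.37, so 0.0851 mm².
Toolpath length = 395 cm³ / 0.0851 mm² = 395000 / 0.0851 = 4641598.1 mm.
Time extruding = 4641598.1 / 91.7 = 50617.2 s.
Layers = ⌈246/0.23⌉ = 1070.
Z-hop total = 1070 × 2 = 2140 s.
Total = 50617.2 + 2140 = 52757.2 s = 14.65 hours.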